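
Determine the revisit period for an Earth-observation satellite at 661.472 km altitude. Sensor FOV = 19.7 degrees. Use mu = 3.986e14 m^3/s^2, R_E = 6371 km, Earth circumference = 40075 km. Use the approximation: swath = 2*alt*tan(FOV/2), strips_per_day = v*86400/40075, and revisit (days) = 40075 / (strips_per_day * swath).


swath = 2*661.472*tan(0.1719149) = 229.7012 km
v = sqrt(mu/r) = 7528.6072 m/s = 7.5286 km/s
strips/day = v*86400/40075 = 7.5286*86400/40075 = 16.2314
coverage/day = strips * swath = 16.2314 * 229.7012 = 3728.3627 km
revisit = 40075 / 3728.3627 = 10.7487 days

10.7487 days


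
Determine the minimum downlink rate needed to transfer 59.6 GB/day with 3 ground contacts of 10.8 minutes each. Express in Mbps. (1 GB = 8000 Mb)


total contact time = 3 * 10.8 * 60 = 1944.0000 s
data = 59.6 GB = 476800.0000 Mb
rate = 476800.0000 / 1944.0000 = 245.2675 Mbps

245.2675 Mbps


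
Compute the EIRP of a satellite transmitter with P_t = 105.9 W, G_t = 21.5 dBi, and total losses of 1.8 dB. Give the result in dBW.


Pt = 105.9 W = 20.2490 dBW
EIRP = Pt_dBW + Gt - losses = 20.2490 + 21.5 - 1.8 = 39.9490 dBW

39.9490 dBW


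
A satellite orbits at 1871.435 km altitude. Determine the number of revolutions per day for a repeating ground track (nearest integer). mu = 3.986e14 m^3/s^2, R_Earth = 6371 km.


r = 8.242435e+06 m
T = 2*pi*sqrt(r^3/mu) = 7447.2257 s = 124.1204 min
revs/day = 1440 / 124.1204 = 11.6016
Rounded: 12 revolutions per day

12 revolutions per day


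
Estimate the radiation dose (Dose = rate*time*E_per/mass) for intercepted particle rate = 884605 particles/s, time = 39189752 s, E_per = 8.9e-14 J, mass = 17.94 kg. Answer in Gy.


Total energy deposited = rate * time * E_per
  = 884605 * 39189752 * 8.9e-14 = 3.0854 J
Dose = E_total / mass = 3.0854 / 17.94
Dose = 0.1719846 Gy

0.1720 Gy


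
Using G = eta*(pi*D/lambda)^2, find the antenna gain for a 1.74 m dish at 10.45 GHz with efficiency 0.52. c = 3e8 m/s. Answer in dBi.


lambda = c/f = 3e8 / 1.045e+10 = 0.02870813 m
G = eta*(pi*D/lambda)^2 = 0.52*(pi*1.74/0.02870813)^2
G = 18853.4858 (linear)
G = 10*log10(18853.4858) = 42.7539 dBi

42.7539 dBi


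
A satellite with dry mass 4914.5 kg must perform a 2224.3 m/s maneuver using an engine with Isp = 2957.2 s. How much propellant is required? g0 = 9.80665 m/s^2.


ve = Isp * g0 = 2957.2 * 9.80665 = 29000.225380 m/s
mass ratio = exp(dv/ve) = exp(2224.3/29000.225380) = 1.07971747
m_prop = m_dry * (mr - 1) = 4914.5 * (1.07971747 - 1)
m_prop = 391.7715 kg

391.7715 kg


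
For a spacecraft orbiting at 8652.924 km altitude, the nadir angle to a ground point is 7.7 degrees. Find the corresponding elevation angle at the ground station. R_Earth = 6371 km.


r = R_E + alt = 15023.9240 km
Law of sines in the satellite / Earth-center / ground-point triangle:
  sin(nadir)/R_E = sin(90 + el)/r  =>  cos(el) = (r/R_E)*sin(nadir)
cos(el) = (15023.9240 / 6371.0000) * sin(7.7 deg) = 0.3159627
el = arccos(0.3159627) = 71.5811 deg
(Earth-central angle = 90 - nadir - el = 10.7189 deg)

71.5811 degrees


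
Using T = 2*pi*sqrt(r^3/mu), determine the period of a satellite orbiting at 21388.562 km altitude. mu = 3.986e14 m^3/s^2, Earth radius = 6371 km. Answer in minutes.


r = 27759.5620 km = 2.7759562e+07 m
T = 2*pi*sqrt(r^3/mu) = 2*pi*sqrt(2.1391332e+22 / 3.986e14)
T = 46028.8511 s = 767.1475 min

767.1475 minutes


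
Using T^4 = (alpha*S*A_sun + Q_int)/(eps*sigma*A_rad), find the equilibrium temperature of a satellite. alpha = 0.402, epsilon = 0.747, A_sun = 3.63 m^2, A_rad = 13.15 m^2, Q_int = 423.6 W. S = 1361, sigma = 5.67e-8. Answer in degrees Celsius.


Numerator = alpha*S*A_sun + Q_int = 0.402*1361*3.63 + 423.6 = 2409.6529 W
Denominator = eps*sigma*A_rad = 0.747*5.67e-8*13.15 = 5.5696694e-07 W/K^4
T^4 = 4.326384e+09 K^4
T = 256.4669 K = -16.6831 C

-16.6831 degrees Celsius


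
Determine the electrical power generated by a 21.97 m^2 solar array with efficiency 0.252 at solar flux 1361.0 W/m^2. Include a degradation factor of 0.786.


P = area * eta * S * degradation
P = 21.97 * 0.252 * 1361.0 * 0.786
P = 5922.5845 W

5922.5845 W


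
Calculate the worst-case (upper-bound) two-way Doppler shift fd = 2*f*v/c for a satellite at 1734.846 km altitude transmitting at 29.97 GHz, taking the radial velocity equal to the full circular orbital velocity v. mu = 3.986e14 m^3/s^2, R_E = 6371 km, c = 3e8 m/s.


r = 8.105846e+06 m
v = sqrt(mu/r) = 7012.4451 m/s (worst-case radial velocity)
f = 29.97 GHz = 2.997e+10 Hz
fd = 2*f*v/c = 2*2.997e+10*7012.4451/3.0e+08
fd = 1.4010865e+06 Hz

1.4011e+06 Hz


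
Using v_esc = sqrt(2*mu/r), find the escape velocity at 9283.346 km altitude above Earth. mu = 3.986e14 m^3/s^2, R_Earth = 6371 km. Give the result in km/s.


r = 6371.0 + 9283.346 = 15654.3460 km = 1.5654346e+07 m
v_esc = sqrt(2*mu/r) = sqrt(2*3.986e14 / 1.5654346e+07)
v_esc = 7136.1863 m/s = 7.1362 km/s

7.1362 km/s


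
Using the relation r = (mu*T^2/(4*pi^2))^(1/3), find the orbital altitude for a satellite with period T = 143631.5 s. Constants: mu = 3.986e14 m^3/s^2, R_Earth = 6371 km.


T = 143631.5 s
r = (mu*T^2/(4*pi^2))^(1/3) = (3.986e14 * 143631.5^2 / (4*pi^2))^(1/3)
r = 5.9277833e+07 m = 59277.8327 km
alt = r - R_E = 59277.8327 - 6371 = 52906.8327 km

52906.8327 km


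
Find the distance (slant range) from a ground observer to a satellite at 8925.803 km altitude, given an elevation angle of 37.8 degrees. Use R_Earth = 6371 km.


h = 8925.803 km, el = 37.8 deg
d = -R_E*sin(el) + sqrt((R_E*sin(el))^2 + 2*R_E*h + h^2)
d = -6371.0000*sin(0.6597345) + sqrt((6371.0000*0.6129071)^2 + 2*6371.0000*8925.803 + 8925.803^2)
d = 10539.8999 km

10539.8999 km


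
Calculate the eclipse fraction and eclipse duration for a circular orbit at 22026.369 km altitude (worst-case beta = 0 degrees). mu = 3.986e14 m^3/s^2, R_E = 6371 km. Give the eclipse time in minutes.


r = 28397.3690 km
T = 793.7379 min
Eclipse fraction = arcsin(R_E/r)/pi = arcsin(6371.0000/28397.3690)/pi
= arcsin(0.2243518)/pi = 0.07202646
Eclipse duration = 0.07202646 * 793.7379 = 57.1701 min

57.1701 minutes


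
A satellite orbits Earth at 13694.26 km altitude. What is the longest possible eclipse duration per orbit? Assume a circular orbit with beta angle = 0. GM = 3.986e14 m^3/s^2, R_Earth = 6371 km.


r = 20065.2600 km
T = 471.4408 min
Eclipse fraction = arcsin(R_E/r)/pi = arcsin(6371.0000/20065.2600)/pi
= arcsin(0.317514)/pi = 0.102848
Eclipse duration = 0.102848 * 471.4408 = 48.4868 min

48.4868 minutes


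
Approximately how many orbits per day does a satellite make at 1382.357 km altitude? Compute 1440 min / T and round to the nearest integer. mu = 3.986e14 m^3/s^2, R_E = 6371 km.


r = 7.753357e+06 m
T = 2*pi*sqrt(r^3/mu) = 6794.3184 s = 113.2386 min
revs/day = 1440 / 113.2386 = 12.7165
Rounded: 13 revolutions per day

13 revolutions per day


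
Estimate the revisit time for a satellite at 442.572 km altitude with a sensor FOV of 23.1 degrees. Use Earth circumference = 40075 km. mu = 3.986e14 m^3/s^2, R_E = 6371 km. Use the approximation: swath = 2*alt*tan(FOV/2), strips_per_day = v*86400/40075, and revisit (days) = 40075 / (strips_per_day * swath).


swath = 2*442.572*tan(0.2015855) = 180.8891 km
v = sqrt(mu/r) = 7648.5872 m/s = 7.6486 km/s
strips/day = v*86400/40075 = 7.6486*86400/40075 = 16.4900
coverage/day = strips * swath = 16.4900 * 180.8891 = 2982.8671 km
revisit = 40075 / 2982.8671 = 13.4351 days

13.4351 days


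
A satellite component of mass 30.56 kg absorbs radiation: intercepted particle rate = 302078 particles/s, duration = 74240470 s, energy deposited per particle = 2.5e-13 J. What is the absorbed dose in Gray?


Total energy deposited = rate * time * E_per
  = 302078 * 74240470 * 2.5e-13 = 5.6066 J
Dose = E_total / mass = 5.6066 / 30.56
Dose = 0.1834621 Gy

0.1835 Gy


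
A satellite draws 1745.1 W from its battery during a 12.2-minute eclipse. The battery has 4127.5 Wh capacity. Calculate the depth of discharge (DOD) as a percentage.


E_used = P * t / 60 = 1745.1 * 12.2 / 60 = 354.8370 Wh
DOD = E_used / E_total * 100 = 354.8370 / 4127.5 * 100
DOD = 8.5969 %

8.5969 %


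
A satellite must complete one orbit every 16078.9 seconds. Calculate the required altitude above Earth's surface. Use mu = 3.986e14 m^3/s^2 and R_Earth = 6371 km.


T = 16078.9 s
r = (mu*T^2/(4*pi^2))^(1/3) = (3.986e14 * 16078.9^2 / (4*pi^2))^(1/3)
r = 1.3768821e+07 m = 13768.8206 km
alt = r - R_E = 13768.8206 - 6371 = 7397.8206 km

7397.8206 km


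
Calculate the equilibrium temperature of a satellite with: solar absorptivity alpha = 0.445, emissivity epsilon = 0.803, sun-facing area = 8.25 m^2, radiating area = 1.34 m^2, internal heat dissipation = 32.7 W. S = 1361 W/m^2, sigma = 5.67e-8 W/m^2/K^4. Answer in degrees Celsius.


Numerator = alpha*S*A_sun + Q_int = 0.445*1361*8.25 + 32.7 = 5029.2712 W
Denominator = eps*sigma*A_rad = 0.803*5.67e-8*1.34 = 6.1010334e-08 W/K^4
T^4 = 8.2433105e+10 K^4
T = 535.8280 K = 262.6780 C

262.6780 degrees Celsius


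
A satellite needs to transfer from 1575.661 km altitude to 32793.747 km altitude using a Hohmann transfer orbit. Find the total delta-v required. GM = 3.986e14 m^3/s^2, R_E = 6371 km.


r1 = 7946.6610 km = 7.946661e+06 m
r2 = 39164.7470 km = 3.9164747e+07 m
dv1 = sqrt(mu/r1)*(sqrt(2*r2/(r1+r2)) - 1) = 2049.8783 m/s
dv2 = sqrt(mu/r2)*(1 - sqrt(2*r1/(r1+r2))) = 1337.2658 m/s
total dv = |dv1| + |dv2| = 2049.8783 + 1337.2658 = 3387.1441 m/s = 3.3871 km/s

3.3871 km/s


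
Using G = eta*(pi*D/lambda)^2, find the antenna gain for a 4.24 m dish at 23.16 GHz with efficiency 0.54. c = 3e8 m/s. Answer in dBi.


lambda = c/f = 3e8 / 2.316e+10 = 0.01295337 m
G = eta*(pi*D/lambda)^2 = 0.54*(pi*4.24/0.01295337)^2
G = 571031.1753 (linear)
G = 10*log10(571031.1753) = 57.5666 dBi

57.5666 dBi


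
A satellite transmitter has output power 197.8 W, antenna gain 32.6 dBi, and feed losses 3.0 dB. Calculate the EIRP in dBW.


Pt = 197.8 W = 22.9623 dBW
EIRP = Pt_dBW + Gt - losses = 22.9623 + 32.6 - 3.0 = 52.5623 dBW

52.5623 dBW


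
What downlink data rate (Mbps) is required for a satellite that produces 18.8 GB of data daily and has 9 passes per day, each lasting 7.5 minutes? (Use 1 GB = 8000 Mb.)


total contact time = 9 * 7.5 * 60 = 4050.0000 s
data = 18.8 GB = 150400.0000 Mb
rate = 150400.0000 / 4050.0000 = 37.1358 Mbps

37.1358 Mbps


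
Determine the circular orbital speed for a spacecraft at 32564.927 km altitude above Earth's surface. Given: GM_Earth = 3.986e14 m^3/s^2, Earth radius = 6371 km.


r = R_E + alt = 6371.0 + 32564.927 = 38935.9270 km = 3.8935927e+07 m
v = sqrt(mu/r) = sqrt(3.986e14 / 3.8935927e+07) = 3199.5831 m/s = 3.1996 km/s

3.1996 km/s


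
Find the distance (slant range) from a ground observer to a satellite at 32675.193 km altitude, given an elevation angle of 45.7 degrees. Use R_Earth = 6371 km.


h = 32675.193 km, el = 45.7 deg
d = -R_E*sin(el) + sqrt((R_E*sin(el))^2 + 2*R_E*h + h^2)
d = -6371.0000*sin(0.7976155) + sqrt((6371.0000*0.7156927)^2 + 2*6371.0000*32675.193 + 32675.193^2)
d = 34232.1534 km

34232.1534 km


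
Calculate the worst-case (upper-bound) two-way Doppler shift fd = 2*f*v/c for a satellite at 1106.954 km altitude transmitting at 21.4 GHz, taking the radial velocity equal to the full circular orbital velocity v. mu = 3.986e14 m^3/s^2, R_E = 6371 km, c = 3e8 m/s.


r = 7.477954e+06 m
v = sqrt(mu/r) = 7300.9143 m/s (worst-case radial velocity)
f = 21.4 GHz = 2.14e+10 Hz
fd = 2*f*v/c = 2*2.14e+10*7300.9143/3.0e+08
fd = 1.0415971e+06 Hz

1.0416e+06 Hz


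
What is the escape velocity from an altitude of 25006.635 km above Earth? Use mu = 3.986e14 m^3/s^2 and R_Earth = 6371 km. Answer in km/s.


r = 6371.0 + 25006.635 = 31377.6350 km = 3.1377635e+07 m
v_esc = sqrt(2*mu/r) = sqrt(2*3.986e14 / 3.1377635e+07)
v_esc = 5040.4991 m/s = 5.0405 km/s

5.0405 km/s


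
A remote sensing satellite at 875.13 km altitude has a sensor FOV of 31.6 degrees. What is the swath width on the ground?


FOV = 31.6 deg = 0.551524 rad
swath = 2 * alt * tan(FOV/2) = 2 * 875.13 * tan(0.275762)
swath = 2 * 875.13 * 0.2829715
swath = 495.2737 km

495.2737 km


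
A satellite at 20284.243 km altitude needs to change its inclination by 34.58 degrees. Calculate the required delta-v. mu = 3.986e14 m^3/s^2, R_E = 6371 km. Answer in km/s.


r = 26655.2430 km = 2.6655243e+07 m
V = sqrt(mu/r) = 3867.0281 m/s
di = 34.58 deg = 0.6035349 rad
dV = 2*V*sin(di/2) = 2*3867.0281*sin(0.3017674)
dV = 2298.6252 m/s = 2.2986 km/s

2.2986 km/s


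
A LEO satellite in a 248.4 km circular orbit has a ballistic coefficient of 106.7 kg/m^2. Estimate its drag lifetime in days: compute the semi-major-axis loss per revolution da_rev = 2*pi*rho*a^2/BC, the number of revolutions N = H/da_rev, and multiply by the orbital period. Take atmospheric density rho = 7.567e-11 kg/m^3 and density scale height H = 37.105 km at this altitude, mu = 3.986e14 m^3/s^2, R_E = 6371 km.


a = R_E + alt = 6619.4000 km = 6.6194e+06 m
da_rev = 2*pi*rho*a^2/BC = 2*pi*7.567e-11*(6.6194e+06)^2/106.7 = 195.243432 m per revolution
N = H/da_rev = 37105.0000 m / 195.243432 m = 190.0448 revolutions
P = 2*pi*sqrt(a^3/mu) = 5359.6837 s
lifetime = N*P = 190.0448 * 5359.6837 = 1.01858e+06 s = 11.7891 days

11.7891 days


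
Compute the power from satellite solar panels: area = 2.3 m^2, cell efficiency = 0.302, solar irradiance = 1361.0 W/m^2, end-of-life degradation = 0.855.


P = area * eta * S * degradation
P = 2.3 * 0.302 * 1361.0 * 0.855
P = 808.2748 W

808.2748 W


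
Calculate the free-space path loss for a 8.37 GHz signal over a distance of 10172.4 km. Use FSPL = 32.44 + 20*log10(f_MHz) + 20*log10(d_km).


f = 8.37 GHz = 8370.0000 MHz
d = 10172.4 km
FSPL = 32.44 + 20*log10(8370.0000) + 20*log10(10172.4)
FSPL = 32.44 + 78.4545 + 80.1485
FSPL = 191.0430 dB

191.0430 dB


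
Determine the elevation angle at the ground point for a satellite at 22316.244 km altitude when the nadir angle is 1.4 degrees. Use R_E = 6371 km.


r = R_E + alt = 28687.2440 km
Law of sines in the satellite / Earth-center / ground-point triangle:
  sin(nadir)/R_E = sin(90 + el)/r  =>  cos(el) = (r/R_E)*sin(nadir)
cos(el) = (28687.2440 / 6371.0000) * sin(1.4 deg) = 0.1100128
el = arccos(0.1100128) = 83.6839 deg
(Earth-central angle = 90 - nadir - el = 4.9161 deg)

83.6839 degrees


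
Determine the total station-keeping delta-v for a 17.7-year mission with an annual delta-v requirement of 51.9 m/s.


dV = rate * years = 51.9 * 17.7
dV = 918.6300 m/s

918.6300 m/s


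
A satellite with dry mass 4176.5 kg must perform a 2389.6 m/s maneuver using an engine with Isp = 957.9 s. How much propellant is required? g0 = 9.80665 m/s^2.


ve = Isp * g0 = 957.9 * 9.80665 = 9393.790035 m/s
mass ratio = exp(dv/ve) = exp(2389.6/9393.790035) = 1.28966284
m_prop = m_dry * (mr - 1) = 4176.5 * (1.28966284 - 1)
m_prop = 1209.7768 kg

1209.7768 kg


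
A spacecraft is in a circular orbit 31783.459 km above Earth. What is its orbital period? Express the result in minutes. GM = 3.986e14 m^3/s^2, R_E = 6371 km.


r = 38154.4590 km = 3.8154459e+07 m
T = 2*pi*sqrt(r^3/mu) = 2*pi*sqrt(5.554384e+22 / 3.986e14)
T = 74170.1524 s = 1236.1692 min

1236.1692 minutes


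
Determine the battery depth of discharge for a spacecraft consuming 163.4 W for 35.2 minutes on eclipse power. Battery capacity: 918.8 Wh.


E_used = P * t / 60 = 163.4 * 35.2 / 60 = 95.8613 Wh
DOD = E_used / E_total * 100 = 95.8613 / 918.8 * 100
DOD = 10.4333 %

10.4333 %


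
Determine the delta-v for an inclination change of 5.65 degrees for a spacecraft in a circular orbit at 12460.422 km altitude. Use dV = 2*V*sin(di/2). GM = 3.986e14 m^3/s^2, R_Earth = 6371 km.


r = 18831.4220 km = 1.8831422e+07 m
V = sqrt(mu/r) = 4600.7336 m/s
di = 5.65 deg = 0.0986111 rad
dV = 2*V*sin(di/2) = 2*4600.7336*sin(0.04930555)
dV = 453.4996 m/s = 0.4534996 km/s

0.4535 km/s


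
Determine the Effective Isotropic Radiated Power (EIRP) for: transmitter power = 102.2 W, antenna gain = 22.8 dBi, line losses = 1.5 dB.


Pt = 102.2 W = 20.0945 dBW
EIRP = Pt_dBW + Gt - losses = 20.0945 + 22.8 - 1.5 = 41.3945 dBW

41.3945 dBW


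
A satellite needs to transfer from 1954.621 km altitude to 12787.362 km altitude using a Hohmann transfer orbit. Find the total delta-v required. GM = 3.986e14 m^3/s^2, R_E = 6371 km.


r1 = 8325.6210 km = 8.325621e+06 m
r2 = 19158.3620 km = 1.9158362e+07 m
dv1 = sqrt(mu/r1)*(sqrt(2*r2/(r1+r2)) - 1) = 1250.5904 m/s
dv2 = sqrt(mu/r2)*(1 - sqrt(2*r1/(r1+r2))) = 1010.9442 m/s
total dv = |dv1| + |dv2| = 1250.5904 + 1010.9442 = 2261.5345 m/s = 2.2615 km/s

2.2615 km/s


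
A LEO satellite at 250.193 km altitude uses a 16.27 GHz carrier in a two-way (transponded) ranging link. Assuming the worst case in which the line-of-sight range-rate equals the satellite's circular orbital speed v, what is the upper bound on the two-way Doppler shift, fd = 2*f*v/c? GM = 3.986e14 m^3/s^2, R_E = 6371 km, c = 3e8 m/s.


r = 6.621193e+06 m
v = sqrt(mu/r) = 7758.9066 m/s (worst-case radial velocity)
f = 16.27 GHz = 1.627e+10 Hz
fd = 2*f*v/c = 2*1.627e+10*7758.9066/3.0e+08
fd = 841582.7351 Hz

841582.7351 Hz


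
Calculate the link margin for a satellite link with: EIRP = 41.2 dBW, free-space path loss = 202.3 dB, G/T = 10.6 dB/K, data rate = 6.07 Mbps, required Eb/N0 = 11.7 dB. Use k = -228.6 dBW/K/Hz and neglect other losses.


C/N0 = EIRP - FSPL + G/T - k = 41.2 - 202.3 + 10.6 - (-228.6)
C/N0 = 78.1000 dB-Hz
R_b = 6.07 Mbps = 6.07e+06 bps -> 10*log10(R_b) = 67.8319 dB-Hz
Eb/N0 = C/N0 - 10*log10(R_b) = 78.1000 - 67.8319 = 10.2681 dB
Margin = Eb/N0 - Eb/N0_req = 10.2681 - 11.7 = -1.4319 dB (negative margin: link does not close)

-1.4319 dB


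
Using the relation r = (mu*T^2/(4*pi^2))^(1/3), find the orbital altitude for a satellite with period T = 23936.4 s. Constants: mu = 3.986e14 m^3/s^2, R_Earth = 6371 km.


T = 23936.4 s
r = (mu*T^2/(4*pi^2))^(1/3) = (3.986e14 * 23936.4^2 / (4*pi^2))^(1/3)
r = 1.7951403e+07 m = 17951.4035 km
alt = r - R_E = 17951.4035 - 6371 = 11580.4035 km

11580.4035 km


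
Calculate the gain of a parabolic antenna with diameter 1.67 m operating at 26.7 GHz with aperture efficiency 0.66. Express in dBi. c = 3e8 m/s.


lambda = c/f = 3e8 / 2.67e+10 = 0.01123596 m
G = eta*(pi*D/lambda)^2 = 0.66*(pi*1.67/0.01123596)^2
G = 143898.6225 (linear)
G = 10*log10(143898.6225) = 51.5806 dBi

51.5806 dBi


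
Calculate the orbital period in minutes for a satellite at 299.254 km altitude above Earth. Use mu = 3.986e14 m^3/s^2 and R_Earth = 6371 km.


r = 6670.2540 km = 6.670254e+06 m
T = 2*pi*sqrt(r^3/mu) = 2*pi*sqrt(2.9677486e+20 / 3.986e14)
T = 5421.5664 s = 90.3594 min

90.3594 minutes


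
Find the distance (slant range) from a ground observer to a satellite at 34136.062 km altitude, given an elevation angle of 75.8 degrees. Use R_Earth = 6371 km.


h = 34136.062 km, el = 75.8 deg
d = -R_E*sin(el) + sqrt((R_E*sin(el))^2 + 2*R_E*h + h^2)
d = -6371.0000*sin(1.3230) + sqrt((6371.0000*0.9694453)^2 + 2*6371.0000*34136.062 + 34136.062^2)
d = 34300.5653 km

34300.5653 km


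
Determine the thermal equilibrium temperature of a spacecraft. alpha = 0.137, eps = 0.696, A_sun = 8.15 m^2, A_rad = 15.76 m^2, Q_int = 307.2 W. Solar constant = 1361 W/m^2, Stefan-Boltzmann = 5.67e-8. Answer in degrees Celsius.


Numerator = alpha*S*A_sun + Q_int = 0.137*1361*8.15 + 307.2 = 1826.8246 W
Denominator = eps*sigma*A_rad = 0.696*5.67e-8*15.76 = 6.2194003e-07 W/K^4
T^4 = 2.9373002e+09 K^4
T = 232.8022 K = -40.3478 C

-40.3478 degrees Celsius


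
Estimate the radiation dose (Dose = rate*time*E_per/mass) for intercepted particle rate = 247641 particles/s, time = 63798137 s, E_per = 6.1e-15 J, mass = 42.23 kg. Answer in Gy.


Total energy deposited = rate * time * E_per
  = 247641 * 63798137 * 6.1e-15 = 0.09637411 J
Dose = E_total / mass = 0.09637411 / 42.23
Dose = 0.002282124 Gy

0.0023 Gy


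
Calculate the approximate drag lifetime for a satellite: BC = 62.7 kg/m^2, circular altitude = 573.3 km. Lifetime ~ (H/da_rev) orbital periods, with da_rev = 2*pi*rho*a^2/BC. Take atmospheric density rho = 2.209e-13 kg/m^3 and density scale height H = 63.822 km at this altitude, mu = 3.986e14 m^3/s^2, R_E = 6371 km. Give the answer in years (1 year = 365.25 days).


a = R_E + alt = 6944.3000 km = 6.9443e+06 m
da_rev = 2*pi*rho*a^2/BC = 2*pi*2.209e-13*(6.9443e+06)^2/62.7 = 1.067493 m per revolution
N = H/da_rev = 63822.0000 m / 1.067493 m = 59786.8149 revolutions
P = 2*pi*sqrt(a^3/mu) = 5759.0909 s
lifetime = N*P = 59786.8149 * 5759.0909 = 3.443177e+08 s = 3985.1586 days
years = 3985.1586 / 365.25 = 10.9108 years

10.9108 years


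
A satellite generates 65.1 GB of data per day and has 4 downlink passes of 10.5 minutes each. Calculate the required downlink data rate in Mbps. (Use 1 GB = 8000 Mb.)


total contact time = 4 * 10.5 * 60 = 2520.0000 s
data = 65.1 GB = 520800.0000 Mb
rate = 520800.0000 / 2520.0000 = 206.6667 Mbps

206.6667 Mbps


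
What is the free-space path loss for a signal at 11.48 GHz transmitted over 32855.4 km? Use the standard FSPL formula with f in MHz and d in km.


f = 11.48 GHz = 11480.0000 MHz
d = 32855.4 km
FSPL = 32.44 + 20*log10(11480.0000) + 20*log10(32855.4)
FSPL = 32.44 + 81.1988 + 90.3321
FSPL = 203.9710 dB

203.9710 dB


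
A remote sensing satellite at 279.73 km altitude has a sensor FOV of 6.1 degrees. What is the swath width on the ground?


FOV = 6.1 deg = 0.1064651 rad
swath = 2 * alt * tan(FOV/2) = 2 * 279.73 * tan(0.05323254)
swath = 2 * 279.73 * 0.05328288
swath = 29.8096 km

29.8096 km


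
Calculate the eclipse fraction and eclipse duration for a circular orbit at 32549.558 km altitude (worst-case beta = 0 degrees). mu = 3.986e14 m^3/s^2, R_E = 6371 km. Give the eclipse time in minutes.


r = 38920.5580 km
T = 1273.5868 min
Eclipse fraction = arcsin(R_E/r)/pi = arcsin(6371.0000/38920.5580)/pi
= arcsin(0.1636924)/pi = 0.05234046
Eclipse duration = 0.05234046 * 1273.5868 = 66.6601 min

66.6601 minutes


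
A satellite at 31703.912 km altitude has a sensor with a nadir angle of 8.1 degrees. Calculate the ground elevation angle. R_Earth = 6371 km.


r = R_E + alt = 38074.9120 km
Law of sines in the satellite / Earth-center / ground-point triangle:
  sin(nadir)/R_E = sin(90 + el)/r  =>  cos(el) = (r/R_E)*sin(nadir)
cos(el) = (38074.9120 / 6371.0000) * sin(8.1 deg) = 0.8420659
el = arccos(0.8420659) = 32.6411 deg
(Earth-central angle = 90 - nadir - el = 49.2589 deg)

32.6411 degrees


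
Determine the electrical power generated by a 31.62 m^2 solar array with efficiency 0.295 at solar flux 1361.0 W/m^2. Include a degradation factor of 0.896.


P = area * eta * S * degradation
P = 31.62 * 0.295 * 1361.0 * 0.896
P = 11374.9636 W

11374.9636 W


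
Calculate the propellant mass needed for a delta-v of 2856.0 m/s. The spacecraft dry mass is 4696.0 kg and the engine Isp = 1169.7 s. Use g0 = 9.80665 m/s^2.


ve = Isp * g0 = 1169.7 * 9.80665 = 11470.838505 m/s
mass ratio = exp(dv/ve) = exp(2856.0/11470.838505) = 1.28271533
m_prop = m_dry * (mr - 1) = 4696.0 * (1.28271533 - 1)
m_prop = 1327.6312 kg

1327.6312 kg


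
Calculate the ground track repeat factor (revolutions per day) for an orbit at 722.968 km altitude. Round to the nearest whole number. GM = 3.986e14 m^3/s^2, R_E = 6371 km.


r = 7.093968e+06 m
T = 2*pi*sqrt(r^3/mu) = 5946.2759 s = 99.1046 min
revs/day = 1440 / 99.1046 = 14.5301
Rounded: 15 revolutions per day

15 revolutions per day


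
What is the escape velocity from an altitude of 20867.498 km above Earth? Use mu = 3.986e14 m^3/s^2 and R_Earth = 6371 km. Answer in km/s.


r = 6371.0 + 20867.498 = 27238.4980 km = 2.7238498e+07 m
v_esc = sqrt(2*mu/r) = sqrt(2*3.986e14 / 2.7238498e+07)
v_esc = 5409.9352 m/s = 5.4099 km/s

5.4099 km/s


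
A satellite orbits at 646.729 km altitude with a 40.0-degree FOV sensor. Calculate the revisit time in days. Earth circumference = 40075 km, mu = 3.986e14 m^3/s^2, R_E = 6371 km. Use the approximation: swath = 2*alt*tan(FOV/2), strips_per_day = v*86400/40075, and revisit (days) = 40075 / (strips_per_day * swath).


swath = 2*646.729*tan(0.3490659) = 470.7802 km
v = sqrt(mu/r) = 7536.5112 m/s = 7.5365 km/s
strips/day = v*86400/40075 = 7.5365*86400/40075 = 16.2484
coverage/day = strips * swath = 16.2484 * 470.7802 = 7649.4245 km
revisit = 40075 / 7649.4245 = 5.2390 days

5.2390 days


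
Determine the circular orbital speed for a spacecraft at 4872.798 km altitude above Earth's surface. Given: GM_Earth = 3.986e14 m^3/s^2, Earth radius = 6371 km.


r = R_E + alt = 6371.0 + 4872.798 = 11243.7980 km = 1.1243798e+07 m
v = sqrt(mu/r) = sqrt(3.986e14 / 1.1243798e+07) = 5954.0452 m/s = 5.9540 km/s

5.9540 km/s


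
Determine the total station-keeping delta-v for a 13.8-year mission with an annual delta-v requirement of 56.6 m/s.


dV = rate * years = 56.6 * 13.8
dV = 781.0800 m/s

781.0800 m/s


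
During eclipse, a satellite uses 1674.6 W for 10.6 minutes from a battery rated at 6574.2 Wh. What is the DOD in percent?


E_used = P * t / 60 = 1674.6 * 10.6 / 60 = 295.8460 Wh
DOD = E_used / E_total * 100 = 295.8460 / 6574.2 * 100
DOD = 4.5001 %

4.5001 %


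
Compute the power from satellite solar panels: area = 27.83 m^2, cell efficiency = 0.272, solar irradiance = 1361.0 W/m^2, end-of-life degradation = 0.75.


P = area * eta * S * degradation
P = 27.83 * 0.272 * 1361.0 * 0.75
P = 7726.8325 W

7726.8325 W


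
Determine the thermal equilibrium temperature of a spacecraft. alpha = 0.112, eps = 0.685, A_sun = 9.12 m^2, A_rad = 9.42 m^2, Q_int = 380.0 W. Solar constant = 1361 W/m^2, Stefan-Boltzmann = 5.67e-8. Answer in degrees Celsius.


Numerator = alpha*S*A_sun + Q_int = 0.112*1361*9.12 + 380.0 = 1770.1798 W
Denominator = eps*sigma*A_rad = 0.685*5.67e-8*9.42 = 3.6586809e-07 W/K^4
T^4 = 4.8383007e+09 K^4
T = 263.7383 K = -9.4117 C

-9.4117 degrees Celsius


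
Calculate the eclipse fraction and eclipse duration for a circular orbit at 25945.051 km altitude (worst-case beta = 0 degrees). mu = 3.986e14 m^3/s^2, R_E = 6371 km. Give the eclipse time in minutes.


r = 32316.0510 km
T = 963.5792 min
Eclipse fraction = arcsin(R_E/r)/pi = arcsin(6371.0000/32316.0510)/pi
= arcsin(0.1971466)/pi = 0.0631675
Eclipse duration = 0.0631675 * 963.5792 = 60.8669 min

60.8669 minutes


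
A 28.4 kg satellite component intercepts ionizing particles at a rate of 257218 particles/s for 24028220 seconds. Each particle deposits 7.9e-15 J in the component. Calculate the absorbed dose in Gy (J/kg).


Total energy deposited = rate * time * E_per
  = 257218 * 24028220 * 7.9e-15 = 0.04882588 J
Dose = E_total / mass = 0.04882588 / 28.4
Dose = 0.001719221 Gy

0.0017 Gy


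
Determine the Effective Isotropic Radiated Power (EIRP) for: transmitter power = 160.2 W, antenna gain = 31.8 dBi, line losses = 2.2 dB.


Pt = 160.2 W = 22.0466 dBW
EIRP = Pt_dBW + Gt - losses = 22.0466 + 31.8 - 2.2 = 51.6466 dBW

51.6466 dBW


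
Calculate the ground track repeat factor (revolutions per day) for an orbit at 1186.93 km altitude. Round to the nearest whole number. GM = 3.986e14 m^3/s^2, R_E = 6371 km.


r = 7.55793e+06 m
T = 2*pi*sqrt(r^3/mu) = 6539.0630 s = 108.9844 min
revs/day = 1440 / 108.9844 = 13.2129
Rounded: 13 revolutions per day

13 revolutions per day


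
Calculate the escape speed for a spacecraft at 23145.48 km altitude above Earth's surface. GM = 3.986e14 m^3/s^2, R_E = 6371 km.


r = 6371.0 + 23145.48 = 29516.4800 km = 2.951648e+07 m
v_esc = sqrt(2*mu/r) = sqrt(2*3.986e14 / 2.951648e+07)
v_esc = 5196.9838 m/s = 5.1970 km/s

5.1970 km/s


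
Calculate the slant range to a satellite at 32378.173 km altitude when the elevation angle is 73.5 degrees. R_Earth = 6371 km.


h = 32378.173 km, el = 73.5 deg
d = -R_E*sin(el) + sqrt((R_E*sin(el))^2 + 2*R_E*h + h^2)
d = -6371.0000*sin(1.2828) + sqrt((6371.0000*0.9588197)^2 + 2*6371.0000*32378.173 + 32378.173^2)
d = 32598.2614 km

32598.2614 km


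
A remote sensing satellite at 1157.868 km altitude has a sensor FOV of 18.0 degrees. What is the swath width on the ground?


FOV = 18.0 deg = 0.3141593 rad
swath = 2 * alt * tan(FOV/2) = 2 * 1157.868 * tan(0.1570796)
swath = 2 * 1157.868 * 0.1583844
swath = 366.7766 km

366.7766 km


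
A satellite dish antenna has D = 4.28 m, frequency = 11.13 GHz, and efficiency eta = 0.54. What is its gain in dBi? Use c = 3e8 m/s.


lambda = c/f = 3e8 / 1.113e+10 = 0.02695418 m
G = eta*(pi*D/lambda)^2 = 0.54*(pi*4.28/0.02695418)^2
G = 134378.2133 (linear)
G = 10*log10(134378.2133) = 51.2833 dBi

51.2833 dBi


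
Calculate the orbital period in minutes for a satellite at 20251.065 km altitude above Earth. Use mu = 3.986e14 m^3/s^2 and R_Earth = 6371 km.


r = 26622.0650 km = 2.6622065e+07 m
T = 2*pi*sqrt(r^3/mu) = 2*pi*sqrt(1.8867972e+22 / 3.986e14)
T = 43228.8647 s = 720.4811 min

720.4811 minutes


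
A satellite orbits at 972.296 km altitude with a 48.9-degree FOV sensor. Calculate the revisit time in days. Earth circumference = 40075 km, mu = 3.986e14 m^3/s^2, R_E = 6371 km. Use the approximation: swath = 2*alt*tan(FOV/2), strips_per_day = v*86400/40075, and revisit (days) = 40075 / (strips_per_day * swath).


swath = 2*972.296*tan(0.426733) = 884.1530 km
v = sqrt(mu/r) = 7367.5506 m/s = 7.3676 km/s
strips/day = v*86400/40075 = 7.3676*86400/40075 = 15.8841
coverage/day = strips * swath = 15.8841 * 884.1530 = 14043.9987 km
revisit = 40075 / 14043.9987 = 2.8535 days

2.8535 days


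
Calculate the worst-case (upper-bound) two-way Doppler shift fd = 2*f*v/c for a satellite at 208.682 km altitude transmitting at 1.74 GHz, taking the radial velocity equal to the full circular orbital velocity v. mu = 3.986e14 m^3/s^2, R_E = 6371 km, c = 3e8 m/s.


r = 6.579682e+06 m
v = sqrt(mu/r) = 7783.3435 m/s (worst-case radial velocity)
f = 1.74 GHz = 1.74e+09 Hz
fd = 2*f*v/c = 2*1.74e+09*7783.3435/3.0e+08
fd = 90286.7841 Hz

90286.7841 Hz


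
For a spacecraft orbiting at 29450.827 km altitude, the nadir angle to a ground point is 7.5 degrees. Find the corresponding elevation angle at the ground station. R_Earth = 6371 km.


r = R_E + alt = 35821.8270 km
Law of sines in the satellite / Earth-center / ground-point triangle:
  sin(nadir)/R_E = sin(90 + el)/r  =>  cos(el) = (r/R_E)*sin(nadir)
cos(el) = (35821.8270 / 6371.0000) * sin(7.5 deg) = 0.7339015
el = arccos(0.7339015) = 42.7855 deg
(Earth-central angle = 90 - nadir - el = 39.7145 deg)

42.7855 degrees


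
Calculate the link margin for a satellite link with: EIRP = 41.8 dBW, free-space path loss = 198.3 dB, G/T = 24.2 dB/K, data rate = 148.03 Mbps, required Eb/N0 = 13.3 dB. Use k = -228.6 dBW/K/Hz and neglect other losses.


C/N0 = EIRP - FSPL + G/T - k = 41.8 - 198.3 + 24.2 - (-228.6)
C/N0 = 96.3000 dB-Hz
R_b = 148.03 Mbps = 1.4803e+08 bps -> 10*log10(R_b) = 81.7035 dB-Hz
Eb/N0 = C/N0 - 10*log10(R_b) = 96.3000 - 81.7035 = 14.5965 dB
Margin = Eb/N0 - Eb/N0_req = 14.5965 - 13.3 = 1.2965 dB (link closes)

1.2965 dB


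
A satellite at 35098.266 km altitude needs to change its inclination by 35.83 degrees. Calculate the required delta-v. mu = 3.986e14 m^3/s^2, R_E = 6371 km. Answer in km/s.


r = 41469.2660 km = 4.1469266e+07 m
V = sqrt(mu/r) = 3100.3125 m/s
di = 35.83 deg = 0.6253515 rad
dV = 2*V*sin(di/2) = 2*3100.3125*sin(0.3126757)
dV = 1907.3478 m/s = 1.9073 km/s

1.9073 km/s


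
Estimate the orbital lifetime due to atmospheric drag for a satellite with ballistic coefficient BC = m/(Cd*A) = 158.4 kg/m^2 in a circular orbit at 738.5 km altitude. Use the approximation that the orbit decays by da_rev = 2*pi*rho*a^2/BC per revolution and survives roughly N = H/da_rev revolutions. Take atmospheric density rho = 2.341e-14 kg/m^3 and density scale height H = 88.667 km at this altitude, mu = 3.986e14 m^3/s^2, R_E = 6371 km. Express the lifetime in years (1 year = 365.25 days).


a = R_E + alt = 7109.5000 km = 7.1095e+06 m
da_rev = 2*pi*rho*a^2/BC = 2*pi*2.341e-14*(7.1095e+06)^2/158.4 = 0.0469357997 m per revolution
N = H/da_rev = 88667.0000 m / 0.0469357997 m = 1.8891124e+06 revolutions
P = 2*pi*sqrt(a^3/mu) = 5965.8154 s
lifetime = N*P = 1.8891124e+06 * 5965.8154 = 1.1270096e+10 s = 130440.9218 days
years = 130440.9218 / 365.25 = 357.1278 years

357.1278 years


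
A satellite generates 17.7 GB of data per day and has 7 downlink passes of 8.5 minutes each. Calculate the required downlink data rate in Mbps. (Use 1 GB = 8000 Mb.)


total contact time = 7 * 8.5 * 60 = 3570.0000 s
data = 17.7 GB = 141600.0000 Mb
rate = 141600.0000 / 3570.0000 = 39.6639 Mbps

39.6639 Mbps


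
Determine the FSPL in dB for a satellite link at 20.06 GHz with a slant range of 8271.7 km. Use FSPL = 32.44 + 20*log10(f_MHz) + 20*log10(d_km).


f = 20.06 GHz = 20060.0000 MHz
d = 8271.7 km
FSPL = 32.44 + 20*log10(20060.0000) + 20*log10(8271.7)
FSPL = 32.44 + 86.0466 + 78.3519
FSPL = 196.8385 dB

196.8385 dB


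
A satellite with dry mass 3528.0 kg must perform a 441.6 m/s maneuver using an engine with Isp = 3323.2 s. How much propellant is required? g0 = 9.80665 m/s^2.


ve = Isp * g0 = 3323.2 * 9.80665 = 32589.459280 m/s
mass ratio = exp(dv/ve) = exp(441.6/32589.459280) = 1.01364262
m_prop = m_dry * (mr - 1) = 3528.0 * (1.01364262 - 1)
m_prop = 48.1312 kg

48.1312 kg


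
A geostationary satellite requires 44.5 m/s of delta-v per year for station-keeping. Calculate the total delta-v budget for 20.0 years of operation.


dV = rate * years = 44.5 * 20.0
dV = 890.0000 m/s

890.0000 m/s


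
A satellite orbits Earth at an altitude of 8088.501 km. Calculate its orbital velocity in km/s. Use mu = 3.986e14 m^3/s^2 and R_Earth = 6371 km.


r = R_E + alt = 6371.0 + 8088.501 = 14459.5010 km = 1.4459501e+07 m
v = sqrt(mu/r) = sqrt(3.986e14 / 1.4459501e+07) = 5250.3952 m/s = 5.2504 km/s

5.2504 km/s


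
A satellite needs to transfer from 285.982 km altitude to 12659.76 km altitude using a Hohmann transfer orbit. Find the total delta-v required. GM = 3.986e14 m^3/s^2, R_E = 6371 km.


r1 = 6656.9820 km = 6.656982e+06 m
r2 = 19030.7600 km = 1.903076e+07 m
dv1 = sqrt(mu/r1)*(sqrt(2*r2/(r1+r2)) - 1) = 1681.0921 m/s
dv2 = sqrt(mu/r2)*(1 - sqrt(2*r1/(r1+r2))) = 1281.7579 m/s
total dv = |dv1| + |dv2| = 1681.0921 + 1281.7579 = 2962.8500 m/s = 2.9629 km/s

2.9629 km/s


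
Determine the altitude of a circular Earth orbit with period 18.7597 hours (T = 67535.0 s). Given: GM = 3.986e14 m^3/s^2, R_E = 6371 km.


T = 67535.0 s
r = (mu*T^2/(4*pi^2))^(1/3) = (3.986e14 * 67535.0^2 / (4*pi^2))^(1/3)
r = 3.5843614e+07 m = 35843.6137 km
alt = r - R_E = 35843.6137 - 6371 = 29472.6137 km

29472.6137 km


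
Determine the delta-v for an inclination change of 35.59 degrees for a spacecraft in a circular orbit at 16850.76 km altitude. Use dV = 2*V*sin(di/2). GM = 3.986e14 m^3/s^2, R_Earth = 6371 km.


r = 23221.7600 km = 2.322176e+07 m
V = sqrt(mu/r) = 4143.0586 m/s
di = 35.59 deg = 0.6211627 rad
dV = 2*V*sin(di/2) = 2*4143.0586*sin(0.3105813)
dV = 2532.3387 m/s = 2.5323 km/s

2.5323 km/s


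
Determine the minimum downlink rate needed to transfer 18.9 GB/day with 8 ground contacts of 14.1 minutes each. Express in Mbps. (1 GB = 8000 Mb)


total contact time = 8 * 14.1 * 60 = 6768.0000 s
data = 18.9 GB = 151200.0000 Mb
rate = 151200.0000 / 6768.0000 = 22.3404 Mbps

22.3404 Mbps


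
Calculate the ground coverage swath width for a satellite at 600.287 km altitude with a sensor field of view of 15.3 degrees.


FOV = 15.3 deg = 0.2670354 rad
swath = 2 * alt * tan(FOV/2) = 2 * 600.287 * tan(0.1335177)
swath = 2 * 600.287 * 0.1343168
swath = 161.2572 km

161.2572 km


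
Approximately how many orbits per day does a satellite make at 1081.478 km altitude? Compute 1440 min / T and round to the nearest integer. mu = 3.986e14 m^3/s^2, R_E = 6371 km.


r = 7.452478e+06 m
T = 2*pi*sqrt(r^3/mu) = 6402.6871 s = 106.7115 min
revs/day = 1440 / 106.7115 = 13.4943
Rounded: 13 revolutions per day

13 revolutions per day


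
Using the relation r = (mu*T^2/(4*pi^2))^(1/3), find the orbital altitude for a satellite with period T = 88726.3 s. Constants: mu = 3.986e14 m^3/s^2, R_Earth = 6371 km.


T = 88726.3 s
r = (mu*T^2/(4*pi^2))^(1/3) = (3.986e14 * 88726.3^2 / (4*pi^2))^(1/3)
r = 4.2995939e+07 m = 42995.9385 km
alt = r - R_E = 42995.9385 - 6371 = 36624.9385 km

36624.9385 km


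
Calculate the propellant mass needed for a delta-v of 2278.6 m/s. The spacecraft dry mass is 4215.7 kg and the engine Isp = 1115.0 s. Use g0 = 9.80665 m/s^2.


ve = Isp * g0 = 1115.0 * 9.80665 = 10934.414750 m/s
mass ratio = exp(dv/ve) = exp(2278.6/10934.414750) = 1.23169088
m_prop = m_dry * (mr - 1) = 4215.7 * (1.23169088 - 1)
m_prop = 976.7392 kg

976.7392 kg


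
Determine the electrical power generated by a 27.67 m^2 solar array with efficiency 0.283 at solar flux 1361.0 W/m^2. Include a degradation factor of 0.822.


P = area * eta * S * degradation
P = 27.67 * 0.283 * 1361.0 * 0.822
P = 8760.4323 W

8760.4323 W


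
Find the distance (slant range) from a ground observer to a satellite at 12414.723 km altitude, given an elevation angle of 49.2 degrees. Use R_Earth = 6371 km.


h = 12414.723 km, el = 49.2 deg
d = -R_E*sin(el) + sqrt((R_E*sin(el))^2 + 2*R_E*h + h^2)
d = -6371.0000*sin(0.858702) + sqrt((6371.0000*0.7569951)^2 + 2*6371.0000*12414.723 + 12414.723^2)
d = 13495.8443 km

13495.8443 km


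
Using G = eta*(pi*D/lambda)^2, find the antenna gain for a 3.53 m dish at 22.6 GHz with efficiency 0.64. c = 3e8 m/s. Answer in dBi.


lambda = c/f = 3e8 / 2.26e+10 = 0.01327434 m
G = eta*(pi*D/lambda)^2 = 0.64*(pi*3.53/0.01327434)^2
G = 446687.1910 (linear)
G = 10*log10(446687.1910) = 56.5000 dBi

56.5000 dBi


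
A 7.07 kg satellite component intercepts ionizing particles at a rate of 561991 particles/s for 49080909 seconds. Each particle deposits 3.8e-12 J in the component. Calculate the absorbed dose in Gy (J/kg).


Total energy deposited = rate * time * E_per
  = 561991 * 49080909 * 3.8e-12 = 104.8155 J
Dose = E_total / mass = 104.8155 / 7.07
Dose = 14.8254 Gy

14.8254 Gy


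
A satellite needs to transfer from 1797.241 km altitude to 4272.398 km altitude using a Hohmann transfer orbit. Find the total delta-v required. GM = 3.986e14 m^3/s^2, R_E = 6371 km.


r1 = 8168.2410 km = 8.168241e+06 m
r2 = 10643.3980 km = 1.0643398e+07 m
dv1 = sqrt(mu/r1)*(sqrt(2*r2/(r1+r2)) - 1) = 445.3713 m/s
dv2 = sqrt(mu/r2)*(1 - sqrt(2*r1/(r1+r2))) = 416.7941 m/s
total dv = |dv1| + |dv2| = 445.3713 + 416.7941 = 862.1654 m/s = 0.8621654 km/s

0.8622 km/s


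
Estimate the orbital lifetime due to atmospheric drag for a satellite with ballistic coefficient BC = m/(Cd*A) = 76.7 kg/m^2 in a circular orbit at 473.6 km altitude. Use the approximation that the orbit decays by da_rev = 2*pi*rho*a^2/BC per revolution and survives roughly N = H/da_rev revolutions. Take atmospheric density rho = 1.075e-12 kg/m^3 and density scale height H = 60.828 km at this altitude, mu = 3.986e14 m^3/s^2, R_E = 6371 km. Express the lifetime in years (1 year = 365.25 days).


a = R_E + alt = 6844.6000 km = 6.8446e+06 m
da_rev = 2*pi*rho*a^2/BC = 2*pi*1.075e-12*(6.8446e+06)^2/76.7 = 4.125619 m per revolution
N = H/da_rev = 60828.0000 m / 4.125619 m = 14743.9695 revolutions
P = 2*pi*sqrt(a^3/mu) = 5635.5114 s
lifetime = N*P = 14743.9695 * 5635.5114 = 8.3089808e+07 s = 961.6876 days
years = 961.6876 / 365.25 = 2.6330 years

2.6330 years


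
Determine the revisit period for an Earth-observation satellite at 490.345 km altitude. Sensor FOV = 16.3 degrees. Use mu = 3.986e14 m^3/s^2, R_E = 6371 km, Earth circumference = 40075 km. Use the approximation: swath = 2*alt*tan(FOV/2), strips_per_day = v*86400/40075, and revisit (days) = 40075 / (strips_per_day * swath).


swath = 2*490.345*tan(0.1422443) = 140.4461 km
v = sqrt(mu/r) = 7621.9136 m/s = 7.6219 km/s
strips/day = v*86400/40075 = 7.6219*86400/40075 = 16.4325
coverage/day = strips * swath = 16.4325 * 140.4461 = 2307.8839 km
revisit = 40075 / 2307.8839 = 17.3644 days

17.3644 days
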